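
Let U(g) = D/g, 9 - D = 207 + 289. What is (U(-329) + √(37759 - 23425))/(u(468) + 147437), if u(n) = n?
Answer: 487/48660745 + √14334/147905 ≈ 0.00081948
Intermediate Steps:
D = -487 (D = 9 - (207 + 289) = 9 - 1*496 = 9 - 496 = -487)
U(g) = -487/g
(U(-329) + √(37759 - 23425))/(u(468) + 147437) = (-487/(-329) + √(37759 - 23425))/(468 + 147437) = (-487*(-1/329) + √14334)/147905 = (487/329 + √14334)*(1/147905) = 487/48660745 + √14334/147905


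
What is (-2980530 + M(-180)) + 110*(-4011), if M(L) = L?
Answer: -3421920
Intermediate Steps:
(-2980530 + M(-180)) + 110*(-4011) = (-2980530 - 180) + 110*(-4011) = -2980710 - 441210 = -3421920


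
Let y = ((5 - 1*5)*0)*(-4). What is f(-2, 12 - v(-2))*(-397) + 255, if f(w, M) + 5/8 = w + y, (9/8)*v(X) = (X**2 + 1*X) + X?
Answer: 10377/8 ≈ 1297.1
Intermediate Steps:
v(X) = 8*X**2/9 + 16*X/9 (v(X) = 8*((X**2 + 1*X) + X)/9 = 8*((X**2 + X) + X)/9 = 8*((X + X**2) + X)/9 = 8*(X**2 + 2*X)/9 = 8*X**2/9 + 16*X/9)
y = 0 (y = ((5 - 5)*0)*(-4) = (0*0)*(-4) = 0*(-4) = 0)
f(w, M) = -5/8 + w (f(w, M) = -5/8 + (w + 0) = -5/8 + w)
f(-2, 12 - v(-2))*(-397) + 255 = (-5/8 - 2)*(-397) + 255 = -21/8*(-397) + 255 = 8337/8 + 255 = 10377/8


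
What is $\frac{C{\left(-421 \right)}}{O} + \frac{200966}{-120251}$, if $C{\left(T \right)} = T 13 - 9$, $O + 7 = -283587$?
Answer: $- \frac{1482461469}{897433213} \approx -1.6519$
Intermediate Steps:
$O = -283594$ ($O = -7 - 283587 = -283594$)
$C{\left(T \right)} = -9 + 13 T$ ($C{\left(T \right)} = 13 T - 9 = -9 + 13 T$)
$\frac{C{\left(-421 \right)}}{O} + \frac{200966}{-120251} = \frac{-9 + 13 \left(-421\right)}{-283594} + \frac{200966}{-120251} = \left(-9 - 5473\right) \left(- \frac{1}{283594}\right) + 200966 \left(- \frac{1}{120251}\right) = \left(-5482\right) \left(- \frac{1}{283594}\right) - \frac{200966}{120251} = \frac{2741}{141797} - \frac{200966}{120251} = - \frac{1482461469}{897433213}$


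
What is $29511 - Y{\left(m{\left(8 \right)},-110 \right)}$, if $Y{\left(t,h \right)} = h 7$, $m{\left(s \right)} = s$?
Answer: $30281$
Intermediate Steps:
$Y{\left(t,h \right)} = 7 h$
$29511 - Y{\left(m{\left(8 \right)},-110 \right)} = 29511 - 7 \left(-110\right) = 29511 - -770 = 29511 + 770 = 30281$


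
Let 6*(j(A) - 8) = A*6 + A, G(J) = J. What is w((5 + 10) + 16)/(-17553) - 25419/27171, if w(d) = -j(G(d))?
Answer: -296653103/317955042 ≈ -0.93300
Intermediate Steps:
j(A) = 8 + 7*A/6 (j(A) = 8 + (A*6 + A)/6 = 8 + (6*A + A)/6 = 8 + (7*A)/6 = 8 + 7*A/6)
w(d) = -8 - 7*d/6 (w(d) = -(8 + 7*d/6) = -8 - 7*d/6)
w((5 + 10) + 16)/(-17553) - 25419/27171 = (-8 - 7*((5 + 10) + 16)/6)/(-17553) - 25419/27171 = (-8 - 7*(15 + 16)/6)*(-1/17553) - 25419*1/27171 = (-8 - 7/6*31)*(-1/17553) - 8473/9057 = (-8 - 217/6)*(-1/17553) - 8473/9057 = -265/6*(-1/17553) - 8473/9057 = 265/105318 - 8473/9057 = -296653103/317955042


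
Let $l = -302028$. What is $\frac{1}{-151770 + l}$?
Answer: $- \frac{1}{453798} \approx -2.2036 \cdot 10^{-6}$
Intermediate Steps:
$\frac{1}{-151770 + l} = \frac{1}{-151770 - 302028} = \frac{1}{-453798} = - \frac{1}{453798}$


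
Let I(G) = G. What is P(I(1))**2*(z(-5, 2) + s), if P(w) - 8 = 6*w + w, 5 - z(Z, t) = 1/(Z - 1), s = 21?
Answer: 11775/2 ≈ 5887.5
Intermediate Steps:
z(Z, t) = 5 - 1/(-1 + Z) (z(Z, t) = 5 - 1/(Z - 1) = 5 - 1/(-1 + Z))
P(w) = 8 + 7*w (P(w) = 8 + (6*w + w) = 8 + 7*w)
P(I(1))**2*(z(-5, 2) + s) = (8 + 7*1)**2*((-6 + 5*(-5))/(-1 - 5) + 21) = (8 + 7)**2*((-6 - 25)/(-6) + 21) = 15**2*(-1/6*(-31) + 21) = 225*(31/6 + 21) = 225*(157/6) = 11775/2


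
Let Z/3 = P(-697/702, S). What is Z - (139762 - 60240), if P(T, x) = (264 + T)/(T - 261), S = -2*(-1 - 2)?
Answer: -14626160611/183919 ≈ -79525.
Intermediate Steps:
S = 6 (S = -2*(-3) = 6)
P(T, x) = (264 + T)/(-261 + T)
Z = -553893/183919 (Z = 3*((264 - 697/702)/(-261 - 697/702)) = 3*((184631/702)/(-183919/702)) = 3*(-702/183919*184631/702) = 3*(-184631/183919) = -553893/183919 ≈ -3.0116)
Z - (139762 - 60240) = -553893/183919 - (139762 - 60240) = -553893/183919 - 1*79522 = -553893/183919 - 79522 = -14626160611/183919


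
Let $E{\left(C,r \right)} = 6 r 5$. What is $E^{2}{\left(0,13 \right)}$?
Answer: $152100$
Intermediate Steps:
$E{\left(C,r \right)} = 30 r$
$E^{2}{\left(0,13 \right)} = \left(30 \cdot 13\right)^{2} = 390^{2} = 152100$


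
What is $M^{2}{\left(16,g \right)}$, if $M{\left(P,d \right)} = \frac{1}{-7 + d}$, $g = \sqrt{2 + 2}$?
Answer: $\frac{1}{25} \approx 0.04$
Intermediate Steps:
$g = 2$ ($g = \sqrt{4} = 2$)
$M^{2}{\left(16,g \right)} = \left(\frac{1}{-7 + 2}\right)^{2} = \left(\frac{1}{-5}\right)^{2} = \left(- \frac{1}{5}\right)^{2} = \frac{1}{25}$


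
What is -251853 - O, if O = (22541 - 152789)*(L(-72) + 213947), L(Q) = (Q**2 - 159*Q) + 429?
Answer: 30088078131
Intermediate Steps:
L(Q) = 429 + Q**2 - 159*Q
O = -30088329984 (O = (22541 - 152789)*((429 + (-72)**2 - 159*(-72)) + 213947) = -130248*((429 + 5184 + 11448) + 213947) = -130248*(17061 + 213947) = -130248*231008 = -30088329984)
-251853 - O = -251853 - 1*(-30088329984) = -251853 + 30088329984 = 30088078131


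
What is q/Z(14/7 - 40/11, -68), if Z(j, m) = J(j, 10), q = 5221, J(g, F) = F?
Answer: 5221/10 ≈ 522.10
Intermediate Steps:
Z(j, m) = 10
q/Z(14/7 - 40/11, -68) = 5221/10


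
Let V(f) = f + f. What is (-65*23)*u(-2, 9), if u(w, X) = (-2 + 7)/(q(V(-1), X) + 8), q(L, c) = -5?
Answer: -7475/3 ≈ -2491.7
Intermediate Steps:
V(f) = 2*f
u(w, X) = 5/3 (u(w, X) = (-2 + 7)/(-5 + 8) = 5/3)
(-65*23)*u(-2, 9) = -65*23*(5/3) = -1495*5/3 = -7475/3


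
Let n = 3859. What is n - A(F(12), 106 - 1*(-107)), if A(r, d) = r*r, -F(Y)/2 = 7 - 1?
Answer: 3715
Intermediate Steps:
F(Y) = -12 (F(Y) = -2*(7 - 1) = -2*6 = -12)
A(r, d) = r²
n - A(F(12), 106 - 1*(-107)) = 3859 - 1*(-12)² = 3859 - 1*144 = 3859 - 144 = 3715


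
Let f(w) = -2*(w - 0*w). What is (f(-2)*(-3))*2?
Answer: -24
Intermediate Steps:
f(w) = -2*w (f(w) = -2*(w - 1*0) = -2*(w + 0) = -2*w)
(f(-2)*(-3))*2 = (-2*(-2)*(-3))*2 = (4*(-3))*2 = -12*2 = -24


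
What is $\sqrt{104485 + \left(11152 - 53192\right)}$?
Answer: $\sqrt{62445} \approx 249.89$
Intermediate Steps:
$\sqrt{104485 + \left(11152 - 53192\right)} = \sqrt{104485 - 42040} = \sqrt{62445}$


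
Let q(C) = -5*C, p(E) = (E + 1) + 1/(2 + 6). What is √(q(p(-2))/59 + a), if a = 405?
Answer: √22561010/236 ≈ 20.126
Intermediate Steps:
p(E) = 9/8 + E (p(E) = (1 + E) + 1/8 = (1 + E) + ⅛ = 9/8 + E)
√(q(p(-2))/59 + a) = √(-5*(9/8 - 2)/59 + 405) = √(-5*(-7/8)*(1/59) + 405) = √((35/8)*(1/59) + 405) = √(35/472 + 405) = √(191195/472) = √22561010/236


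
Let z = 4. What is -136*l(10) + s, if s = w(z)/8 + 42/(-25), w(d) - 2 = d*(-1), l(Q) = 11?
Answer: -149793/100 ≈ -1497.9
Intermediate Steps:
w(d) = 2 - d (w(d) = 2 + d*(-1) = 2 - d)
s = -193/100 (s = (2 - 1*4)/8 + 42/(-25) = (2 - 4)*(⅛) + 42*(-1/25) = -2*⅛ - 42/25 = -¼ - 42/25 = -193/100 ≈ -1.9300)
-136*l(10) + s = -136*11 - 193/100 = -1496 - 193/100 = -149793/100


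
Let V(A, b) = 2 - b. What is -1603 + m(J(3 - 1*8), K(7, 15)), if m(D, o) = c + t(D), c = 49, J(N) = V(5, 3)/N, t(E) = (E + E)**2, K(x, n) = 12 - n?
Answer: -38846/25 ≈ -1553.8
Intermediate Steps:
t(E) = 4*E**2 (t(E) = (2*E)**2 = 4*E**2)
J(N) = -1/N (J(N) = (2 - 1*3)/N = (2 - 3)/N = -1/N)
m(D, o) = 49 + 4*D**2
-1603 + m(J(3 - 1*8), K(7, 15)) = -1603 + (49 + 4*(-1/(3 - 1*8))**2) = -1603 + (49 + 4*(-1/(3 - 8))**2) = -1603 + (49 + 4*(-1/(-5))**2) = -1603 + (49 + 4*(-1*(-1/5))**2) = -1603 + (49 + 4*(1/5)**2) = -1603 + (49 + 4*(1/25)) = -1603 + (49 + 4/25) = -1603 + 1229/25 = -38846/25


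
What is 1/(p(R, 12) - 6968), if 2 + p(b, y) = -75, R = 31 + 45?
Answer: -1/7045 ≈ -0.00014194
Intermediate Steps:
R = 76
p(b, y) = -77 (p(b, y) = -2 - 75 = -77)
1/(p(R, 12) - 6968) = 1/(-77 - 6968) = 1/(-7045) = -1/7045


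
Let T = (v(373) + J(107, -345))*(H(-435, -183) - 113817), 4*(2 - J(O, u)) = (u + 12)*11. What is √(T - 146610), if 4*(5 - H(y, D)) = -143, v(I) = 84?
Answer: I*√1825951495/4 ≈ 10683.0*I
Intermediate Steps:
J(O, u) = -31 - 11*u/4 (J(O, u) = 2 - (u + 12)*11/4 = 2 - (12 + u)*11/4 = 2 - (132 + 11*u)/4 = 2 + (-33 - 11*u/4) = -31 - 11*u/4)
H(y, D) = 163/4 (H(y, D) = 5 - ¼*(-143) = 5 + 143/4 = 163/4)
T = -1823605735/16 (T = (84 + (-31 - 11/4*(-345)))*(163/4 - 113817) = (84 + (-31 + 3795/4))*(-455105/4) = (84 + 3671/4)*(-455105/4) = (4007/4)*(-455105/4) = -1823605735/16 ≈ -1.1398e+8)
√(T - 146610) = √(-1823605735/16 - 146610) = √(-1825951495/16) = I*√1825951495/4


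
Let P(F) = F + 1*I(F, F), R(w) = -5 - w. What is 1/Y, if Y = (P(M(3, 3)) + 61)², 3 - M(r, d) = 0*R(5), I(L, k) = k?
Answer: 1/4489 ≈ 0.00022277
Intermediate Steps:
M(r, d) = 3 (M(r, d) = 3 - 0*(-5 - 1*5) = 3 - 0*(-5 - 5) = 3 - 0*(-10) = 3 - 1*0 = 3 + 0 = 3)
P(F) = 2*F (P(F) = F + 1*F = F + F = 2*F)
Y = 4489 (Y = (2*3 + 61)² = (6 + 61)² = 67² = 4489)
1/Y = 1/4489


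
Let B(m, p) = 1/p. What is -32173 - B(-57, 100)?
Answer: -3217301/100 ≈ -32173.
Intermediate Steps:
-32173 - B(-57, 100) = -32173 - 1/100 = -3217301/100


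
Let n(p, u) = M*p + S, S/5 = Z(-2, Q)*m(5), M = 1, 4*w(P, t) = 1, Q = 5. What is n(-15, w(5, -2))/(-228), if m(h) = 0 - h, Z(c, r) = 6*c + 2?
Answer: -235/228 ≈ -1.0307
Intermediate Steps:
Z(c, r) = 2 + 6*c
m(h) = -h
w(P, t) = ¼ (w(P, t) = (¼)*1 = ¼)
S = 250 (S = 5*((2 + 6*(-2))*(-1*5)) = 5*((2 - 12)*(-5)) = 5*(-10*(-5)) = 5*50 = 250)
n(p, u) = 250 + p (n(p, u) = 1*p + 250 = p + 250 = 250 + p)
n(-15, w(5, -2))/(-228) = (250 - 15)/(-228) = 235*(-1/228) = -235/228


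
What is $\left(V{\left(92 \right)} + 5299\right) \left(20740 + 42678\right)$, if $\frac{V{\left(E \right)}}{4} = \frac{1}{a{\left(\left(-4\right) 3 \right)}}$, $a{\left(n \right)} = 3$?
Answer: $\frac{1008409618}{3} \approx 3.3614 \cdot 10^{8}$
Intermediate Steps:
$V{\left(E \right)} = \frac{4}{3}$
$\left(V{\left(92 \right)} + 5299\right) \left(20740 + 42678\right) = \left(\frac{4}{3} + 5299\right) \left(20740 + 42678\right) = \frac{15901}{3} \cdot 63418 = \frac{1008409618}{3}$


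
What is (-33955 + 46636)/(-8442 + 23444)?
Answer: 12681/15002 ≈ 0.84529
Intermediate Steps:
(-33955 + 46636)/(-8442 + 23444) = 12681/15002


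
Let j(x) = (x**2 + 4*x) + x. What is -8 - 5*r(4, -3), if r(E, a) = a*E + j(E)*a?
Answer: 592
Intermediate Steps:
j(x) = x**2 + 5*x
r(E, a) = E*a + E*a*(5 + E) (r(E, a) = a*E + (E*(5 + E))*a = E*a + E*a*(5 + E))
-8 - 5*r(4, -3) = -8 - 20*(-3)*(6 + 4) = -8 - 20*(-3)*10 = -8 - 5*(-120) = -8 + 600 = 592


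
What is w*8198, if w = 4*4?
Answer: 131168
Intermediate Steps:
w = 16
w*8198 = 16*8198 = 131168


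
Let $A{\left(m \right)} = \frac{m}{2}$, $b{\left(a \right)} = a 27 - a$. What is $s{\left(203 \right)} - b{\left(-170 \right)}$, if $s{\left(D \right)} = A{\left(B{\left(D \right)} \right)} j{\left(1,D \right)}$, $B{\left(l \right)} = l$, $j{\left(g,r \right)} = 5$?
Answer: $\frac{9855}{2} \approx 4927.5$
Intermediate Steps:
$b{\left(a \right)} = 26 a$ ($b{\left(a \right)} = 27 a - a = 26 a$)
$A{\left(m \right)} = \frac{m}{2}$ ($A{\left(m \right)} = m \frac{1}{2} = \frac{m}{2}$)
$s{\left(D \right)} = \frac{5 D}{2}$ ($s{\left(D \right)} = \frac{D}{2} \cdot 5 = \frac{5 D}{2}$)
$s{\left(203 \right)} - b{\left(-170 \right)} = \frac{5}{2} \cdot 203 - 26 \left(-170\right) = \frac{1015}{2} - -4420 = \frac{1015}{2} + 4420 = \frac{9855}{2}$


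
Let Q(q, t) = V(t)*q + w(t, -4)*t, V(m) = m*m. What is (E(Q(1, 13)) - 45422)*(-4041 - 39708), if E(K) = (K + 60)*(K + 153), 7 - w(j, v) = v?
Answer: -5580534942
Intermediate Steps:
w(j, v) = 7 - v
V(m) = m²
Q(q, t) = 11*t + q*t² (Q(q, t) = t²*q + (7 - 1*(-4))*t = q*t² + (7 + 4)*t = q*t² + 11*t = 11*t + q*t²)
E(K) = (60 + K)*(153 + K)
(E(Q(1, 13)) - 45422)*(-4041 - 39708) = ((9180 + (13*(11 + 1*13))² + 213*(13*(11 + 1*13))) - 45422)*(-4041 - 39708) = ((9180 + (13*(11 + 13))² + 213*(13*(11 + 13))) - 45422)*(-43749) = ((9180 + (13*24)² + 213*(13*24)) - 45422)*(-43749) = ((9180 + 312² + 213*312) - 45422)*(-43749) = ((9180 + 97344 + 66456) - 45422)*(-43749) = (172980 - 45422)*(-43749) = 127558*(-43749) = -5580534942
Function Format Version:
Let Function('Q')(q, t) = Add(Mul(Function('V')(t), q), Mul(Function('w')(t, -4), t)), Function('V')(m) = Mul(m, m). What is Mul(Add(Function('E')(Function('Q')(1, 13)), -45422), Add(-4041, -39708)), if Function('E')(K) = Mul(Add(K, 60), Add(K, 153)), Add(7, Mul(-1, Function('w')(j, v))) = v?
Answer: -5580534942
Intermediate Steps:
Function('w')(j, v) = Add(7, Mul(-1, v))
Function('V')(m) = Pow(m, 2)
Function('Q')(q, t) = Add(Mul(11, t), Mul(q, Pow(t, 2))) (Function('Q')(q, t) = Add(Mul(Pow(t, 2), q), Mul(Add(7, Mul(-1, -4)), t)) = Add(Mul(q, Pow(t, 2)), Mul(Add(7, 4), t)) = Add(Mul(q, Pow(t, 2)), Mul(11, t)) = Add(Mul(11, t), Mul(q, Pow(t, 2))))
Function('E')(K) = Mul(Add(60, K), Add(153, K))
Mul(Add(Function('E')(Function('Q')(1, 13)), -45422), Add(-4041, -39708)) = Mul(Add(Add(9180, Pow(Mul(13, Add(11, Mul(1, 13))), 2), Mul(213, Mul(13, Add(11, Mul(1, 13))))), -45422), Add(-4041, -39708)) = Mul(Add(Add(9180, Pow(Mul(13, Add(11, 13)), 2), Mul(213, Mul(13, Add(11, 13)))), -45422), -43749) = Mul(Add(Add(9180, Pow(Mul(13, 24), 2), Mul(213, Mul(13, 24))), -45422), -43749) = Mul(Add(Add(9180, Pow(312, 2), Mul(213, 312)), -45422), -43749) = Mul(Add(Add(9180, 97344, 66456), -45422), -43749) = Mul(Add(172980, -45422), -43749) = Mul(127558, -43749) = -5580534942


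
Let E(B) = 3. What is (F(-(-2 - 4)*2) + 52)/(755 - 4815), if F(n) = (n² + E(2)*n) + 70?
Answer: -151/2030 ≈ -0.074384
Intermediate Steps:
F(n) = 70 + n² + 3*n (F(n) = (n² + 3*n) + 70 = 70 + n² + 3*n)
(F(-(-2 - 4)*2) + 52)/(755 - 4815) = ((70 + (-(-2 - 4)*2)² + 3*(-(-2 - 4)*2)) + 52)/(755 - 4815) = ((70 + (-(-6)*2)² + 3*(-(-6)*2)) + 52)/(-4060) = ((70 + (-1*(-12))² + 3*(-1*(-12))) + 52)*(-1/4060) = ((70 + 12² + 3*12) + 52)*(-1/4060) = ((70 + 144 + 36) + 52)*(-1/4060) = (250 + 52)*(-1/4060) = 302*(-1/4060) = -151/2030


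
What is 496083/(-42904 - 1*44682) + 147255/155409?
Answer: -21399428839/4537217558 ≈ -4.7164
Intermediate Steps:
496083/(-42904 - 1*44682) + 147255/155409 = 496083/(-42904 - 44682) + 147255*(1/155409) = 496083/(-87586) + 49085/51803 = 496083*(-1/87586) + 49085/51803 = -496083/87586 + 49085/51803 = -21399428839/4537217558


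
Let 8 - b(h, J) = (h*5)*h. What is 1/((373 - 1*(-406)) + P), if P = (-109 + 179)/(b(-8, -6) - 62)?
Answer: 187/145638 ≈ 0.0012840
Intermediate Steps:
b(h, J) = 8 - 5*h² (b(h, J) = 8 - h*5*h = 8 - 5*h*h = 8 - 5*h²)
P = -35/187 (P = (-109 + 179)/((8 - 5*(-8)²) - 62) = 70/((8 - 5*64) - 62) = 70/((8 - 320) - 62) = 70/(-312 - 62) = 70/(-374) = 70*(-1/374) = -35/187 ≈ -0.18717)
1/((373 - 1*(-406)) + P) = 1/((373 - 1*(-406)) - 35/187) = 1/((373 + 406) - 35/187) = 1/(779 - 35/187) = 1/(145638/187) = 187/145638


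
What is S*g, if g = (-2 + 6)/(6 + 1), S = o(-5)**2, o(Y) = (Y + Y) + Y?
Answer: 900/7 ≈ 128.57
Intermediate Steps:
o(Y) = 3*Y (o(Y) = 2*Y + Y = 3*Y)
S = 225 (S = (3*(-5))**2 = (-15)**2 = 225)
g = 4/7 ≈ 0.57143
S*g = 225*(4/7) = 900/7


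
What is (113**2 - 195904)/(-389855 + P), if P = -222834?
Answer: 183135/612689 ≈ 0.29890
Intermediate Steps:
(113**2 - 195904)/(-389855 + P) = (113**2 - 195904)/(-389855 - 222834) = (12769 - 195904)/(-612689) = -183135*(-1/612689) = 183135/612689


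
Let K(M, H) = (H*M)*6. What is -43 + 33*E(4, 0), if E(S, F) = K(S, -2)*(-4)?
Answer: 6293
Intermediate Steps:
K(M, H) = 6*H*M
E(S, F) = 48*S (E(S, F) = (6*(-2)*S)*(-4) = -12*S*(-4) = 48*S)
-43 + 33*E(4, 0) = -43 + 33*(48*4) = -43 + 33*192 = -43 + 6336 = 6293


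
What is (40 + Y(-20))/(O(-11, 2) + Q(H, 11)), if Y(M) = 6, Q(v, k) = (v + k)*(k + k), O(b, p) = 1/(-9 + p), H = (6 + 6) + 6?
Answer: 322/4465 ≈ 0.072116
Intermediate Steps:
H = 18 (H = 12 + 6 = 18)
Q(v, k) = 2*k*(k + v) (Q(v, k) = (k + v)*(2*k) = 2*k*(k + v))
(40 + Y(-20))/(O(-11, 2) + Q(H, 11)) = (40 + 6)/(1/(-9 + 2) + 2*11*(11 + 18)) = 46/(1/(-7) + 2*11*29) = 46/(-1/7 + 638) = 46/(4465/7) = 46*(7/4465) = 322/4465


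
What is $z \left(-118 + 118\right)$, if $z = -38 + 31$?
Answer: $0$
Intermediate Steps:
$z = -7$
$z \left(-118 + 118\right) = - 7 \left(-118 + 118\right) = \left(-7\right) 0 = 0$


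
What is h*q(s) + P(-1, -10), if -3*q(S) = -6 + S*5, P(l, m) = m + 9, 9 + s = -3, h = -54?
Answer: -1189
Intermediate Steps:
s = -12 (s = -9 - 3 = -12)
P(l, m) = 9 + m
q(S) = 2 - 5*S/3 (q(S) = -(-6 + S*5)/3 = -(-6 + 5*S)/3 = 2 - 5*S/3)
h*q(s) + P(-1, -10) = -54*(2 - 5/3*(-12)) + (9 - 10) = -54*(2 + 20) - 1 = -54*22 - 1 = -1188 - 1 = -1189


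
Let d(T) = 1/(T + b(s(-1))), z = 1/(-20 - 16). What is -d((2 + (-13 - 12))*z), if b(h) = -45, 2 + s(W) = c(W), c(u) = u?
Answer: 36/1597 ≈ 0.022542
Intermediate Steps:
s(W) = -2 + W
z = -1/36 (z = 1/(-36) = -1/36 ≈ -0.027778)
d(T) = 1/(-45 + T) (d(T) = 1/(T - 45) = 1/(-45 + T))
-d((2 + (-13 - 12))*z) = -1/(-45 + (2 + (-13 - 12))*(-1/36)) = -1/(-45 + (2 - 25)*(-1/36)) = -1/(-45 - 23*(-1/36)) = -1/(-45 + 23/36) = -1/(-1597/36) = -1*(-36/1597) = 36/1597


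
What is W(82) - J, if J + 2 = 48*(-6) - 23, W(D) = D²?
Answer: 7037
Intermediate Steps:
J = -313 (J = -2 + (48*(-6) - 23) = -2 + (-288 - 23) = -2 - 311 = -313)
W(82) - J = 82² - 1*(-313) = 6724 + 313 = 7037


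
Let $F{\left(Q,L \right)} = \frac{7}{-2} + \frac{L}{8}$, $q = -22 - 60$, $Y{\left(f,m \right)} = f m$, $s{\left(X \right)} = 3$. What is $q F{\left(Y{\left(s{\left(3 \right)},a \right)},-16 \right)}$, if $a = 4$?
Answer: $451$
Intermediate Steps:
$q = -82$ ($q = -22 - 60 = -82$)
$F{\left(Q,L \right)} = - \frac{7}{2} + \frac{L}{8}$ ($F{\left(Q,L \right)} = 7 \left(- \frac{1}{2}\right) + L \frac{1}{8} = - \frac{7}{2} + \frac{L}{8}$)
$q F{\left(Y{\left(s{\left(3 \right)},a \right)},-16 \right)} = - 82 \left(- \frac{7}{2} + \frac{1}{8} \left(-16\right)\right) = - 82 \left(- \frac{7}{2} - 2\right) = \left(-82\right) \left(- \frac{11}{2}\right) = 451$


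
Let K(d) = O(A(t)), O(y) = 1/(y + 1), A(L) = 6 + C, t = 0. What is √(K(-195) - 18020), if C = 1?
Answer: I*√288318/4 ≈ 134.24*I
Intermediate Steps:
A(L) = 7 (A(L) = 6 + 1 = 7)
O(y) = 1/(1 + y)
K(d) = ⅛ (K(d) = 1/(1 + 7) = 1/8 = ⅛)
√(K(-195) - 18020) = √(⅛ - 18020) = √(-144159/8) = I*√288318/4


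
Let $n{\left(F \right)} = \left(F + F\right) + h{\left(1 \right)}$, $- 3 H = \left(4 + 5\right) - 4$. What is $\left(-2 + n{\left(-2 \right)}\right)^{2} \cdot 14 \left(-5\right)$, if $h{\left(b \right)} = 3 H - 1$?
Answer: $-10080$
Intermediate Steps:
$H = - \frac{5}{3}$ ($H = - \frac{\left(4 + 5\right) - 4}{3} = - \frac{9 - 4}{3} = \left(- \frac{1}{3}\right) 5 = - \frac{5}{3} \approx -1.6667$)
$h{\left(b \right)} = -6$ ($h{\left(b \right)} = 3 \left(- \frac{5}{3}\right) - 1 = -5 - 1 = -6$)
$n{\left(F \right)} = -6 + 2 F$ ($n{\left(F \right)} = \left(F + F\right) - 6 = 2 F - 6 = -6 + 2 F$)
$\left(-2 + n{\left(-2 \right)}\right)^{2} \cdot 14 \left(-5\right) = \left(-2 + \left(-6 + 2 \left(-2\right)\right)\right)^{2} \cdot 14 \left(-5\right) = \left(-2 - 10\right)^{2} \cdot 14 \left(-5\right) = \left(-12\right)^{2} \cdot 14 \left(-5\right) = 144 \cdot 14 \left(-5\right) = 2016 \left(-5\right) = -10080$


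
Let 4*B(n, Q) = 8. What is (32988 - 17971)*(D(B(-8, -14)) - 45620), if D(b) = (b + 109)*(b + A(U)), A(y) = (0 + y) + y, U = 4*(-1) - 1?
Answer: -698410636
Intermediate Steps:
B(n, Q) = 2 (B(n, Q) = (1/4)*8 = 2)
U = -5 (U = -4 - 1 = -5)
A(y) = 2*y (A(y) = y + y = 2*y)
D(b) = (-10 + b)*(109 + b) (D(b) = (b + 109)*(b + 2*(-5)) = (109 + b)*(b - 10) = (109 + b)*(-10 + b) = (-10 + b)*(109 + b))
(32988 - 17971)*(D(B(-8, -14)) - 45620) = (32988 - 17971)*((-1090 + 2**2 + 99*2) - 45620) = 15017*((-1090 + 4 + 198) - 45620) = 15017*(-888 - 45620) = 15017*(-46508) = -698410636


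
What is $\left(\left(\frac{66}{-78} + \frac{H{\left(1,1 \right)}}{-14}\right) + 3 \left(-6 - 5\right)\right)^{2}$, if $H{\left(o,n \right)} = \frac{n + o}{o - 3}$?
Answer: $\frac{37785609}{33124} \approx 1140.7$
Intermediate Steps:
$H{\left(o,n \right)} = \frac{n + o}{-3 + o}$
$\left(\left(\frac{66}{-78} + \frac{H{\left(1,1 \right)}}{-14}\right) + 3 \left(-6 - 5\right)\right)^{2} = \left(\left(\frac{66}{-78} + \frac{\frac{1}{-3 + 1} \left(1 + 1\right)}{-14}\right) + 3 \left(-6 - 5\right)\right)^{2} = \left(\left(66 \left(- \frac{1}{78}\right) + \frac{1}{-2} \cdot 2 \left(- \frac{1}{14}\right)\right) + 3 \left(-11\right)\right)^{2} = \left(\left(- \frac{11}{13} + \left(- \frac{1}{2}\right) 2 \left(- \frac{1}{14}\right)\right) - 33\right)^{2} = \left(\left(- \frac{11}{13} - - \frac{1}{14}\right) - 33\right)^{2} = \left(\left(- \frac{11}{13} + \frac{1}{14}\right) - 33\right)^{2} = \left(- \frac{141}{182} - 33\right)^{2} = \left(- \frac{6147}{182}\right)^{2} = \frac{37785609}{33124}$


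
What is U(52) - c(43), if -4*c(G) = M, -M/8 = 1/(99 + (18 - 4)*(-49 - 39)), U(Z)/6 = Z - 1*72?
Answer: -135958/1133 ≈ -120.00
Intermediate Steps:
U(Z) = -432 + 6*Z (U(Z) = 6*(Z - 1*72) = 6*(Z - 72) = 6*(-72 + Z) = -432 + 6*Z)
M = 8/1133 (M = -8/(99 + (18 - 4)*(-49 - 39)) = -8/(99 + 14*(-88)) = -8/(99 - 1232) = -8/(-1133) = -8*(-1/1133) = 8/1133 ≈ 0.0070609)
c(G) = -2/1133 (c(G) = -¼*8/1133 = -2/1133)
U(52) - c(43) = (-432 + 6*52) - 1*(-2/1133) = (-432 + 312) + 2/1133 = -120 + 2/1133 = -135958/1133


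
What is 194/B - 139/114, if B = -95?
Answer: -1859/570 ≈ -3.2614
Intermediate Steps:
194/B - 139/114 = 194/(-95) - 139/114 = 194*(-1/95) - 139*1/114 = -194/95 - 139/114 = -1859/570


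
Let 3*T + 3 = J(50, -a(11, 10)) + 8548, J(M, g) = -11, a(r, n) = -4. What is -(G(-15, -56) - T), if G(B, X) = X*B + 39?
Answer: 5897/3 ≈ 1965.7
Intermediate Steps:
G(B, X) = 39 + B*X (G(B, X) = B*X + 39 = 39 + B*X)
T = 8534/3 (T = -1 + (-11 + 8548)/3 = -1 + (⅓)*8537 = -1 + 8537/3 = 8534/3 ≈ 2844.7)
-(G(-15, -56) - T) = -((39 - 15*(-56)) - 1*8534/3) = -((39 + 840) - 8534/3) = -(879 - 8534/3) = -1*(-5897/3) = 5897/3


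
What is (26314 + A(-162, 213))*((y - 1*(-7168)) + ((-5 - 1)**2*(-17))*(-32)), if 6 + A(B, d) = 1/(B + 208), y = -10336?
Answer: 9933067152/23 ≈ 4.3187e+8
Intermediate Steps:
A(B, d) = -6 + 1/(208 + B) (A(B, d) = -6 + 1/(B + 208) = -6 + 1/(208 + B))
(26314 + A(-162, 213))*((y - 1*(-7168)) + ((-5 - 1)**2*(-17))*(-32)) = (26314 + (-1247 - 6*(-162))/(208 - 162))*((-10336 - 1*(-7168)) + ((-5 - 1)**2*(-17))*(-32)) = (26314 + (-1247 + 972)/46)*((-10336 + 7168) + ((-6)**2*(-17))*(-32)) = (26314 + (1/46)*(-275))*(-3168 + (36*(-17))*(-32)) = (26314 - 275/46)*(-3168 - 612*(-32)) = 1210169*(-3168 + 19584)/46 = (1210169/46)*16416 = 9933067152/23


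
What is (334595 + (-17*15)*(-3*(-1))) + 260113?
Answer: 593943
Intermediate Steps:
(334595 + (-17*15)*(-3*(-1))) + 260113 = (334595 - 255*3) + 260113 = (334595 - 765) + 260113 = 333830 + 260113 = 593943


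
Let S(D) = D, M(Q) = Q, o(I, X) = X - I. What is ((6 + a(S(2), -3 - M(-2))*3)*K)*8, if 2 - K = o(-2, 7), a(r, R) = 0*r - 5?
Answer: 504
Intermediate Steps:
a(r, R) = -5 (a(r, R) = 0 - 5 = -5)
K = -7 (K = 2 - (7 - 1*(-2)) = 2 - (7 + 2) = 2 - 1*9 = 2 - 9 = -7)
((6 + a(S(2), -3 - M(-2))*3)*K)*8 = ((6 - 5*3)*(-7))*8 = ((6 - 15)*(-7))*8 = -9*(-7)*8 = 63*8 = 504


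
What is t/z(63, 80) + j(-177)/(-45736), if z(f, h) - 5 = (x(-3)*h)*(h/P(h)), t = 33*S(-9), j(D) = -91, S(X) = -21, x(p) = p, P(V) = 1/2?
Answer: 5026999/250861960 ≈ 0.020039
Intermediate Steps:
P(V) = 1/2
t = -693 (t = 33*(-21) = -693)
z(f, h) = 5 - 6*h**2 (z(f, h) = 5 + (-3*h)*(h/(1/2)) = 5 + (-3*h)*(h*2) = 5 + (-3*h)*(2*h) = 5 - 6*h**2)
t/z(63, 80) + j(-177)/(-45736) = -693/(5 - 6*80**2) - 91/(-45736) = -693/(5 - 6*6400) - 91*(-1/45736) = -693/(5 - 38400) + 91/45736 = -693/(-38395) + 91/45736 = -693*(-1/38395) + 91/45736 = 99/5485 + 91/45736 = 5026999/250861960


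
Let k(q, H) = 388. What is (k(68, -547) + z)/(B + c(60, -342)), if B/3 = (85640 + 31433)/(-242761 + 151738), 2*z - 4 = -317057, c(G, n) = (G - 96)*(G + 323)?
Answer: 738166189/64378274 ≈ 11.466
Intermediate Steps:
c(G, n) = (-96 + G)*(323 + G)
z = -317053/2 (z = 2 + (½)*(-317057) = 2 - 317057/2 = -317053/2 ≈ -1.5853e+5)
B = -117073/30341 (B = 3*((85640 + 31433)/(-242761 + 151738)) = 3*(117073/(-91023)) = 3*(117073*(-1/91023)) = 3*(-117073/91023) = -117073/30341 ≈ -3.8586)
(k(68, -547) + z)/(B + c(60, -342)) = (388 - 317053/2)/(-117073/30341 + (-31008 + 60² + 227*60)) = -316277/(2*(-117073/30341 + (-31008 + 3600 + 13620))) = -316277/(2*(-117073/30341 - 13788)) = -316277/(2*(-418458781/30341)) = -316277/2*(-30341/418458781) = 738166189/64378274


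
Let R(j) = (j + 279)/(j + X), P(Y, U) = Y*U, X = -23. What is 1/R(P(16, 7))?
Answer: 89/391 ≈ 0.22762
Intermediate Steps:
P(Y, U) = U*Y
R(j) = (279 + j)/(-23 + j) (R(j) = (j + 279)/(j - 23) = (279 + j)/(-23 + j))
1/R(P(16, 7)) = 1/((279 + 7*16)/(-23 + 7*16)) = 1/((279 + 112)/(-23 + 112)) = 1/(391/89) = 89/391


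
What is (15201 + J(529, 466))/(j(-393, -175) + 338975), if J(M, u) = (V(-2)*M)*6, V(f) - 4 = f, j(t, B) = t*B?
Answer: 21549/407750 ≈ 0.052849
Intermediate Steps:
j(t, B) = B*t
V(f) = 4 + f
J(M, u) = 12*M (J(M, u) = ((4 - 2)*M)*6 = (2*M)*6 = 12*M)
(15201 + J(529, 466))/(j(-393, -175) + 338975) = (15201 + 12*529)/(-175*(-393) + 338975) = (15201 + 6348)/(68775 + 338975) = 21549/407750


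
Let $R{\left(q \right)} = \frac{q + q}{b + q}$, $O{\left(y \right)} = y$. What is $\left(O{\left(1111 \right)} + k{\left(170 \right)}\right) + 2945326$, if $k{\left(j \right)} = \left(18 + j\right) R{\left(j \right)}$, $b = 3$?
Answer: $\frac{509797521}{173} \approx 2.9468 \cdot 10^{6}$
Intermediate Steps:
$R{\left(q \right)} = \frac{2 q}{3 + q}$ ($R{\left(q \right)} = \frac{q + q}{3 + q} = \frac{2 q}{3 + q}$)
$k{\left(j \right)} = \frac{2 j \left(18 + j\right)}{3 + j}$ ($k{\left(j \right)} = \left(18 + j\right) \frac{2 j}{3 + j} = \frac{2 j \left(18 + j\right)}{3 + j}$)
$\left(O{\left(1111 \right)} + k{\left(170 \right)}\right) + 2945326 = \left(1111 + 2 \cdot 170 \frac{1}{3 + 170} \left(18 + 170\right)\right) + 2945326 = \left(1111 + 2 \cdot 170 \cdot \frac{1}{173} \cdot 188\right) + 2945326 = \left(1111 + \frac{63920}{173}\right) + 2945326 = \frac{256123}{173} + 2945326 = \frac{509797521}{173}$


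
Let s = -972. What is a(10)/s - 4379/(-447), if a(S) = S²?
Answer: 350974/36207 ≈ 9.6935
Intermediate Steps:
a(10)/s - 4379/(-447) = 10²/(-972) - 4379/(-447) = 100*(-1/972) - 4379*(-1/447) = -25/243 + 4379/447 = 350974/36207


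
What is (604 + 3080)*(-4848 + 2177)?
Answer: -9839964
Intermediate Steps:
(604 + 3080)*(-4848 + 2177) = 3684*(-2671) = -9839964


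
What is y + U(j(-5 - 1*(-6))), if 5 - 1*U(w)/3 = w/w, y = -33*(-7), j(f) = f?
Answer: 243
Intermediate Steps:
y = 231
U(w) = 12 (U(w) = 15 - 3*w/w = 15 - 3*1 = 15 - 3 = 12)
y + U(j(-5 - 1*(-6))) = 231 + 12 = 243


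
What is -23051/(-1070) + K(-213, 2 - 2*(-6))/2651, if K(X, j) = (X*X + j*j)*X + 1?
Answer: -938509989/257870 ≈ -3639.5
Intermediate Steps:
K(X, j) = 1 + X*(X² + j²) (K(X, j) = (X² + j²)*X + 1 = X*(X² + j²) + 1 = 1 + X*(X² + j²))
-23051/(-1070) + K(-213, 2 - 2*(-6))/2651 = -23051/(-1070) + (1 + (-213)³ - 213*(2 - 2*(-6))²)/2651 = -23051*(-1/1070) + (1 - 9663597 - 213*(2 + 12)²)*(1/2651) = 23051/1070 + (1 - 9663597 - 213*14²)*(1/2651) = 23051/1070 + (1 - 9663597 - 213*196)*(1/2651) = 23051/1070 + (1 - 9663597 - 41748)*(1/2651) = 23051/1070 - 9705344*1/2651 = 23051/1070 - 882304/241 = -938509989/257870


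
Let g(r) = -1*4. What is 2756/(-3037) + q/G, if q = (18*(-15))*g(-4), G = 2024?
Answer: -287273/768361 ≈ -0.37388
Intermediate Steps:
g(r) = -4
q = 1080 (q = (18*(-15))*(-4) = -270*(-4) = 1080)
2756/(-3037) + q/G = 2756/(-3037) + 1080/2024 = 2756*(-1/3037) + 1080*(1/2024) = -2756/3037 + 135/253 = -287273/768361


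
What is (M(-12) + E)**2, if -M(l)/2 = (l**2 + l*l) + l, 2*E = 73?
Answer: 1062961/4 ≈ 2.6574e+5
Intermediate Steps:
E = 73/2 (E = (1/2)*73 = 73/2 ≈ 36.500)
M(l) = -4*l**2 - 2*l (M(l) = -2*((l**2 + l*l) + l) = -2*((l**2 + l**2) + l) = -2*(2*l**2 + l) = -2*(l + 2*l**2) = -4*l**2 - 2*l)
(M(-12) + E)**2 = (-2*(-12)*(1 + 2*(-12)) + 73/2)**2 = (-2*(-12)*(1 - 24) + 73/2)**2 = (-2*(-12)*(-23) + 73/2)**2 = (-552 + 73/2)**2 = (-1031/2)**2 = 1062961/4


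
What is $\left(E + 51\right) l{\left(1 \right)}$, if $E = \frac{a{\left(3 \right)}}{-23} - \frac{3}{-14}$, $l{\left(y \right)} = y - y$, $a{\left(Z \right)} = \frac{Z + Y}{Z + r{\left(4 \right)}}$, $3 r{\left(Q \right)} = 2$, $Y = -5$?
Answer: $0$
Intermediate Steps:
$r{\left(Q \right)} = \frac{2}{3}$ ($r{\left(Q \right)} = \frac{1}{3} \cdot 2 = \frac{2}{3}$)
$a{\left(Z \right)} = \frac{-5 + Z}{\frac{2}{3} + Z}$ ($a{\left(Z \right)} = \frac{Z - 5}{Z + \frac{2}{3}} = \frac{-5 + Z}{\frac{2}{3} + Z}$)
$l{\left(y \right)} = 0$
$E = \frac{843}{3542}$ ($E = \frac{3 \frac{1}{2 + 3 \cdot 3} \left(-5 + 3\right)}{-23} - \frac{3}{-14} = 3 \frac{1}{2 + 9} \left(-2\right) \left(- \frac{1}{23}\right) - - \frac{3}{14} = 3 \cdot \frac{1}{11} \left(-2\right) \left(- \frac{1}{23}\right) + \frac{3}{14} = \left(- \frac{6}{11}\right) \left(- \frac{1}{23}\right) + \frac{3}{14} = \frac{6}{253} + \frac{3}{14} = \frac{843}{3542} \approx 0.238$)
$\left(E + 51\right) l{\left(1 \right)} = \left(\frac{843}{3542} + 51\right) 0 = \frac{181485}{3542} \cdot 0 = 0$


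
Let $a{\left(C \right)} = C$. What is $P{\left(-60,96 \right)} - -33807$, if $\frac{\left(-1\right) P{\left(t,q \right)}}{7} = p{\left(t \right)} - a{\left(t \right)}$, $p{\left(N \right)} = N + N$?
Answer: $34227$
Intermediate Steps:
$p{\left(N \right)} = 2 N$
$P{\left(t,q \right)} = - 7 t$ ($P{\left(t,q \right)} = - 7 \left(2 t - t\right) = - 7 t$)
$P{\left(-60,96 \right)} - -33807 = \left(-7\right) \left(-60\right) - -33807 = 420 + 33807 = 34227$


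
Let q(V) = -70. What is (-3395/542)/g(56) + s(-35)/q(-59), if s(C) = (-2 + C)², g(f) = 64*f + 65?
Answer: -676947088/34610765 ≈ -19.559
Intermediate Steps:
g(f) = 65 + 64*f
(-3395/542)/g(56) + s(-35)/q(-59) = (-3395/542)/(65 + 64*56) + (-2 - 35)²/(-70) = (-3395*1/542)/(65 + 3584) + (-37)²*(-1/70) = -3395/542/3649 + 1369*(-1/70) = -3395/542*1/3649 - 1369/70 = -3395/1977758 - 1369/70 = -676947088/34610765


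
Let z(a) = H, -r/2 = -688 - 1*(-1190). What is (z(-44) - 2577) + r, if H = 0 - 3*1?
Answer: -3584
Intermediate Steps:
r = -1004 (r = -2*(-688 - 1*(-1190)) = -2*(-688 + 1190) = -2*502 = -1004)
H = -3 (H = 0 - 3 = -3)
z(a) = -3
(z(-44) - 2577) + r = (-3 - 2577) - 1004 = -2580 - 1004 = -3584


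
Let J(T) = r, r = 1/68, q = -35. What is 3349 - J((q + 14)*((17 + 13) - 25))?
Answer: 227731/68 ≈ 3349.0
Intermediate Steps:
r = 1/68 ≈ 0.014706
J(T) = 1/68
3349 - J((q + 14)*((17 + 13) - 25)) = 3349 - 1*1/68 = 3349 - 1/68 = 227731/68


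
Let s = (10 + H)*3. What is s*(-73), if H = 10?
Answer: -4380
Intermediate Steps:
s = 60 (s = (10 + 10)*3 = 20*3 = 60)
s*(-73) = 60*(-73) = -4380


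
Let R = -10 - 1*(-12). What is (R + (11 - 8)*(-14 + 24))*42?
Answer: 1344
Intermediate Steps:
R = 2 (R = -10 + 12 = 2)
(R + (11 - 8)*(-14 + 24))*42 = (2 + (11 - 8)*(-14 + 24))*42 = (2 + 3*10)*42 = (2 + 30)*42 = 32*42 = 1344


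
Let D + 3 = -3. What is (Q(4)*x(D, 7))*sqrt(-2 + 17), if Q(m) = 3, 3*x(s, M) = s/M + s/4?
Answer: -33*sqrt(15)/14 ≈ -9.1292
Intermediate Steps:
D = -6 (D = -3 - 3 = -6)
x(s, M) = s/12 + s/(3*M) (x(s, M) = (s/M + s/4)/3 = (s/4 + s/M)/3 = s/12 + s/(3*M))
(Q(4)*x(D, 7))*sqrt(-2 + 17) = (3*((1/12)*(-6)*(4 + 7)/7))*sqrt(-2 + 17) = (3*((1/12)*(-6)*(1/7)*11))*sqrt(15) = (3*(-11/14))*sqrt(15) = -33*sqrt(15)/14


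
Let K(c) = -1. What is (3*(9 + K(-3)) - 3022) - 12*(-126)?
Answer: -1486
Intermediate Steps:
(3*(9 + K(-3)) - 3022) - 12*(-126) = (3*(9 - 1) - 3022) - 12*(-126) = (3*8 - 3022) + 1512 = (24 - 3022) + 1512 = -2998 + 1512 = -1486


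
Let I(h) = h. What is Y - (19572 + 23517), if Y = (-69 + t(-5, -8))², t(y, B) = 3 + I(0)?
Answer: -38733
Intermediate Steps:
t(y, B) = 3 (t(y, B) = 3 + 0 = 3)
Y = 4356 (Y = (-69 + 3)² = (-66)² = 4356)
Y - (19572 + 23517) = 4356 - (19572 + 23517) = 4356 - 1*43089 = 4356 - 43089 = -38733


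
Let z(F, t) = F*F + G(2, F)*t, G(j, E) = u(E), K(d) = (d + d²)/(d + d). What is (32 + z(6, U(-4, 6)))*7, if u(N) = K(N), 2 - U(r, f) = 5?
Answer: 805/2 ≈ 402.50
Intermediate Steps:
U(r, f) = -3 (U(r, f) = 2 - 1*5 = 2 - 5 = -3)
K(d) = (d + d²)/(2*d) (K(d) = (d + d²)/((2*d)) = (d + d²)*(1/(2*d)) = (d + d²)/(2*d))
u(N) = ½ + N/2
G(j, E) = ½ + E/2
z(F, t) = F² + t*(½ + F/2) (z(F, t) = F*F + (½ + F/2)*t = F² + t*(½ + F/2))
(32 + z(6, U(-4, 6)))*7 = (32 + (6² + (½)*(-3)*(1 + 6)))*7 = (32 + (36 + (½)*(-3)*7))*7 = (32 + (36 - 21/2))*7 = (32 + 51/2)*7 = (115/2)*7 = 805/2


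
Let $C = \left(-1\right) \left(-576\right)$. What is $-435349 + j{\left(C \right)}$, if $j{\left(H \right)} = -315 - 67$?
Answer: $-435731$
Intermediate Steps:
$C = 576$
$j{\left(H \right)} = -382$
$-435349 + j{\left(C \right)} = -435349 - 382 = -435731$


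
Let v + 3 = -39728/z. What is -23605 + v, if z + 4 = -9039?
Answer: -213447416/9043 ≈ -23604.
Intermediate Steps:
z = -9043 (z = -4 - 9039 = -9043)
v = 12599/9043 (v = -3 - 39728/(-9043) = -3 - 39728*(-1/9043) = -3 + 39728/9043 = 12599/9043 ≈ 1.3932)
-23605 + v = -23605 + 12599/9043 = -213447416/9043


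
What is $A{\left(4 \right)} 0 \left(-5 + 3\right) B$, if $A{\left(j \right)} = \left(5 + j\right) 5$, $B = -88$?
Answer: $0$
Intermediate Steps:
$A{\left(j \right)} = 25 + 5 j$
$A{\left(4 \right)} 0 \left(-5 + 3\right) B = \left(25 + 5 \cdot 4\right) 0 \left(-5 + 3\right) \left(-88\right) = \left(25 + 20\right) 0 \left(-2\right) \left(-88\right) = 45 \cdot 0 \left(-88\right) = 0 \left(-88\right) = 0$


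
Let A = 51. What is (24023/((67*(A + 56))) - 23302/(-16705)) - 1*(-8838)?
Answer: 1058990841763/119758145 ≈ 8842.8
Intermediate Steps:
(24023/((67*(A + 56))) - 23302/(-16705)) - 1*(-8838) = (24023/((67*(51 + 56))) - 23302/(-16705)) - 1*(-8838) = (24023/((67*107)) - 23302*(-1/16705)) + 8838 = (24023/7169 + 23302/16705) + 8838 = 568356253/119758145 + 8838 = 1058990841763/119758145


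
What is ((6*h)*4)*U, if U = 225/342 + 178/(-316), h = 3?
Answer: 10224/1501 ≈ 6.8115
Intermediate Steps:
U = 142/1501 (U = 225*(1/342) + 178*(-1/316) = 25/38 - 89/158 = 142/1501 ≈ 0.094604)
((6*h)*4)*U = ((6*3)*4)*(142/1501) = (18*4)*(142/1501) = 72*(142/1501) = 10224/1501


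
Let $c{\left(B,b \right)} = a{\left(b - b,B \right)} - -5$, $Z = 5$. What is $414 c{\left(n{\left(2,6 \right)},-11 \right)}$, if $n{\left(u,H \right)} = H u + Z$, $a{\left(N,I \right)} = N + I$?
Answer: $9108$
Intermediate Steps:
$a{\left(N,I \right)} = I + N$
$n{\left(u,H \right)} = 5 + H u$ ($n{\left(u,H \right)} = H u + 5 = 5 + H u$)
$c{\left(B,b \right)} = 5 + B$ ($c{\left(B,b \right)} = \left(B + \left(b - b\right)\right) - -5 = \left(B + 0\right) + 5 = B + 5 = 5 + B$)
$414 c{\left(n{\left(2,6 \right)},-11 \right)} = 414 \left(5 + \left(5 + 6 \cdot 2\right)\right) = 414 \left(5 + \left(5 + 12\right)\right) = 414 \left(5 + 17\right) = 414 \cdot 22 = 9108$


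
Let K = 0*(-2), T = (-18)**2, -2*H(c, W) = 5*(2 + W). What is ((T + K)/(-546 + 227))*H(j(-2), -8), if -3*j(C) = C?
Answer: -4860/319 ≈ -15.235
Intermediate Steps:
j(C) = -C/3
H(c, W) = -5 - 5*W/2 (H(c, W) = -5*(2 + W)/2 = -(10 + 5*W)/2 = -5 - 5*W/2)
T = 324
K = 0
((T + K)/(-546 + 227))*H(j(-2), -8) = ((324 + 0)/(-546 + 227))*(-5 - 5/2*(-8)) = (324/(-319))*(-5 + 20) = (324*(-1/319))*15 = -324/319*15 = -4860/319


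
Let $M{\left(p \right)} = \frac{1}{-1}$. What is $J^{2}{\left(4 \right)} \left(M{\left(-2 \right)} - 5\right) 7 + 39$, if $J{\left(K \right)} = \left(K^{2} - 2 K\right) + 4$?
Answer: $-6009$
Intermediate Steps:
$J{\left(K \right)} = 4 + K^{2} - 2 K$
$M{\left(p \right)} = -1$
$J^{2}{\left(4 \right)} \left(M{\left(-2 \right)} - 5\right) 7 + 39 = \left(4 + 4^{2} - 8\right)^{2} \left(-1 - 5\right) 7 + 39 = \left(4 + 16 - 8\right)^{2} \left(\left(-6\right) 7\right) + 39 = 12^{2} \left(-42\right) + 39 = 144 \left(-42\right) + 39 = -6048 + 39 = -6009$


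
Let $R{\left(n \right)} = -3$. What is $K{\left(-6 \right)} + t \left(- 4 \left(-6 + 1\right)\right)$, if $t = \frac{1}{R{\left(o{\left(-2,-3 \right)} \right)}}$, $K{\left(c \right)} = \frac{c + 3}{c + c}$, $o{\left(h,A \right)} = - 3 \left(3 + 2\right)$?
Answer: $- \frac{77}{12} \approx -6.4167$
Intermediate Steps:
$o{\left(h,A \right)} = -15$ ($o{\left(h,A \right)} = \left(-3\right) 5 = -15$)
$K{\left(c \right)} = \frac{3 + c}{2 c}$
$t = - \frac{1}{3}$ ($t = \frac{1}{-3} = - \frac{1}{3} \approx -0.33333$)
$K{\left(-6 \right)} + t \left(- 4 \left(-6 + 1\right)\right) = \frac{3 - 6}{2 \left(-6\right)} - \frac{\left(-4\right) \left(-6 + 1\right)}{3} = \frac{1}{2} \left(- \frac{1}{6}\right) \left(-3\right) - \frac{\left(-4\right) \left(-5\right)}{3} = \frac{1}{4} - \frac{20}{3} = - \frac{77}{12}$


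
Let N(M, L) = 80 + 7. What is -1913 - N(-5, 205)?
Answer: -2000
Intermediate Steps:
N(M, L) = 87
-1913 - N(-5, 205) = -1913 - 1*87 = -1913 - 87 = -2000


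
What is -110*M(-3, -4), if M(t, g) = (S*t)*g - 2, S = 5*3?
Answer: -19580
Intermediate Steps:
S = 15
M(t, g) = -2 + 15*g*t (M(t, g) = (15*t)*g - 2 = 15*g*t - 2 = -2 + 15*g*t)
-110*M(-3, -4) = -110*(-2 + 15*(-4)*(-3)) = -110*(-2 + 180) = -110*178 = -19580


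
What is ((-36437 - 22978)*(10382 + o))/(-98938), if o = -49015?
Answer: -327911385/14134 ≈ -23200.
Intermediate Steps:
((-36437 - 22978)*(10382 + o))/(-98938) = ((-36437 - 22978)*(10382 - 49015))/(-98938) = -59415*(-38633)*(-1/98938) = 2295379695*(-1/98938) = -327911385/14134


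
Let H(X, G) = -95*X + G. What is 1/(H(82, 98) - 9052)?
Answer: -1/16744 ≈ -5.9723e-5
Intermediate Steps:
H(X, G) = G - 95*X
1/(H(82, 98) - 9052) = 1/((98 - 95*82) - 9052) = 1/((98 - 7790) - 9052) = 1/(-7692 - 9052) = 1/(-16744) = -1/16744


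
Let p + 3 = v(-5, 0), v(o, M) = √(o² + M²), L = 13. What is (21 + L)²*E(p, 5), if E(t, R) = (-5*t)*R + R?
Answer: -52020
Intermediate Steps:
v(o, M) = √(M² + o²)
p = 2 (p = -3 + √(0² + (-5)²) = -3 + √(0 + 25) = -3 + √25 = -3 + 5 = 2)
E(t, R) = R - 5*R*t (E(t, R) = -5*R*t + R = R - 5*R*t)
(21 + L)²*E(p, 5) = (21 + 13)²*(5*(1 - 5*2)) = 34²*(5*(1 - 10)) = 1156*(5*(-9)) = 1156*(-45) = -52020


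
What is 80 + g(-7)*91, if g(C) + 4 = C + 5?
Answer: -466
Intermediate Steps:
g(C) = 1 + C (g(C) = -4 + (C + 5) = -4 + (5 + C) = 1 + C)
80 + g(-7)*91 = 80 + (1 - 7)*91 = 80 - 6*91 = 80 - 546 = -466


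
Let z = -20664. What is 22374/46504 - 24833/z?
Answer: 202146271/120119832 ≈ 1.6829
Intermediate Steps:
22374/46504 - 24833/z = 22374/46504 - 24833/(-20664) = 22374*(1/46504) - 24833*(-1/20664) = 11187/23252 + 24833/20664 = 202146271/120119832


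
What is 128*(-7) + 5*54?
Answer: -626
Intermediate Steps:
128*(-7) + 5*54 = -896 + 270 = -626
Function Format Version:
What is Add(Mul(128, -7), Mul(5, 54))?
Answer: -626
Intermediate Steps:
Add(Mul(128, -7), Mul(5, 54)) = Add(-896, 270) = -626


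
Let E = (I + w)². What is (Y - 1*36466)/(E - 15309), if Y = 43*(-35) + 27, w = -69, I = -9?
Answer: 4216/1025 ≈ 4.1132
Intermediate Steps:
Y = -1478 (Y = -1505 + 27 = -1478)
E = 6084 (E = (-9 - 69)² = (-78)² = 6084)
(Y - 1*36466)/(E - 15309) = (-1478 - 1*36466)/(6084 - 15309) = (-1478 - 36466)/(-9225) = -37944*(-1/9225) = 4216/1025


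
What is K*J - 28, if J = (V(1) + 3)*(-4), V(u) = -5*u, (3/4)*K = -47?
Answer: -1588/3 ≈ -529.33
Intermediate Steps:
K = -188/3 (K = (4/3)*(-47) = -188/3 ≈ -62.667)
J = 8 (J = (-5*1 + 3)*(-4) = (-5 + 3)*(-4) = -2*(-4) = 8)
K*J - 28 = -188/3*8 - 28 = -1504/3 - 28 = -1588/3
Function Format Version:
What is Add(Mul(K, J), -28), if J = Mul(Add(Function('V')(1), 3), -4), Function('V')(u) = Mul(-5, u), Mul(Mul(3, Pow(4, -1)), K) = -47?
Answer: Rational(-1588, 3) ≈ -529.33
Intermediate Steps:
K = Rational(-188, 3) (K = Mul(Rational(4, 3), -47) = Rational(-188, 3) ≈ -62.667)
J = 8 (J = Mul(Add(Mul(-5, 1), 3), -4) = Mul(Add(-5, 3), -4) = Mul(-2, -4) = 8)
Add(Mul(K, J), -28) = Add(Mul(Rational(-188, 3), 8), -28) = Add(Rational(-1504, 3), -28) = Rational(-1588, 3)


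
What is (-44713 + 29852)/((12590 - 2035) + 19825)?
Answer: -2123/4340 ≈ -0.48917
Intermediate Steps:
(-44713 + 29852)/((12590 - 2035) + 19825) = -14861/(10555 + 19825) = -14861/30380 = -14861*1/30380 = -2123/4340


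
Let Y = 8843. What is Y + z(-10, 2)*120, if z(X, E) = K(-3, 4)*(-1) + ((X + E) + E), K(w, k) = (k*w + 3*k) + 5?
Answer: 7523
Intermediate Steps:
K(w, k) = 5 + 3*k + k*w (K(w, k) = (3*k + k*w) + 5 = 5 + 3*k + k*w)
z(X, E) = -5 + X + 2*E (z(X, E) = (5 + 3*4 + 4*(-3))*(-1) + ((X + E) + E) = (5 + 12 - 12)*(-1) + ((E + X) + E) = 5*(-1) + (X + 2*E) = -5 + (X + 2*E) = -5 + X + 2*E)
Y + z(-10, 2)*120 = 8843 + (-5 - 10 + 2*2)*120 = 8843 + (-5 - 10 + 4)*120 = 8843 - 11*120 = 8843 - 1320 = 7523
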